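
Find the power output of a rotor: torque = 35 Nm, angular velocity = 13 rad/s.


Given: tau = 35 Nm, omega = 13 rad/s
Using P = tau * omega
P = 35 * 13
P = 455 W

455 W


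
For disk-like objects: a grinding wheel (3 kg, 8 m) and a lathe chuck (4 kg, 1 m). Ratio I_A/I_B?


Given: M1=3 kg, R1=8 m, M2=4 kg, R2=1 m
For a disk: I = (1/2)*M*R^2, so I_A/I_B = (M1*R1^2)/(M2*R2^2)
M1*R1^2 = 3*64 = 192
M2*R2^2 = 4*1 = 4
I_A/I_B = 192/4 = 48

48


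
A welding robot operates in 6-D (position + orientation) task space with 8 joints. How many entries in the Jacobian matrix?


Given: task space dimension = 6, joints = 8
Jacobian is a 6 x 8 matrix
Total entries = rows * columns
Total = 6 * 8
Total = 48

48


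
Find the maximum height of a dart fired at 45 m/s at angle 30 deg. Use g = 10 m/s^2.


Given: v0 = 45 m/s, theta = 30 deg, g = 10 m/s^2
sin^2(30) = 1/4
Using H = v0^2 * sin^2(theta) / (2*g)
H = 45^2 * 1/4 / (2*10)
H = 2025 * 1/4 / 20
H = 2025/4 / 20
H = 405/16 m

405/16 m


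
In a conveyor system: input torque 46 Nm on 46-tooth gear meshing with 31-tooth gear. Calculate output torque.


Given: N1 = 46, N2 = 31, T1 = 46 Nm
Using T2/T1 = N2/N1
T2 = T1 * N2 / N1
T2 = 46 * 31 / 46
T2 = 1426 / 46
T2 = 31 Nm

31 Nm


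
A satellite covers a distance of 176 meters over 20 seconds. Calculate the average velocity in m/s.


Given: distance d = 176 m, time t = 20 s
Using v = d / t
v = 176 / 20
v = 44/5 m/s

44/5 m/s


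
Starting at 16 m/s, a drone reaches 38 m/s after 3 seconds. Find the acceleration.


Given: initial velocity v0 = 16 m/s, final velocity v = 38 m/s, time t = 3 s
Using a = (v - v0) / t
a = (38 - 16) / 3
a = 22 / 3
a = 22/3 m/s^2

22/3 m/s^2


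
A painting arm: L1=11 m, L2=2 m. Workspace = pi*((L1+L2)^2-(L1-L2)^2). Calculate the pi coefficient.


Given: L1 = 11, L2 = 2
(L1+L2)^2 = (13)^2 = 169
(L1-L2)^2 = (9)^2 = 81
Difference = 169 - 81 = 88
This equals 4*L1*L2 = 4*11*2 = 88
Workspace area = 88*pi

88


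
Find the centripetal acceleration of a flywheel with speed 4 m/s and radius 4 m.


Given: v = 4 m/s, r = 4 m
Using a_c = v^2 / r
a_c = 4^2 / 4
a_c = 16 / 4
a_c = 4 m/s^2

4 m/s^2


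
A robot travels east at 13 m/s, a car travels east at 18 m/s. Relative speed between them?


Given: v_A = 13 m/s east, v_B = 18 m/s east
Both move in the same direction; relative speed = |v_A - v_B|
|13 - 18| = |-5|
= 5 m/s

5 m/s


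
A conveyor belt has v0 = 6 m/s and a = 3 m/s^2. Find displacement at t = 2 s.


Given: v0 = 6 m/s, a = 3 m/s^2, t = 2 s
Using s = v0*t + (1/2)*a*t^2
s = 6*2 + (1/2)*3*2^2
s = 12 + (1/2)*12
s = 12 + 6
s = 18

18 m


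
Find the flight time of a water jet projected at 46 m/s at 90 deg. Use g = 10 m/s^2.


Given: v0 = 46 m/s, theta = 90 deg, g = 10 m/s^2
sin(90) = 1
Using T = 2*v0*sin(theta) / g
T = 2*46*1 / 10
T = 92 / 10
T = 46/5 s

46/5 s


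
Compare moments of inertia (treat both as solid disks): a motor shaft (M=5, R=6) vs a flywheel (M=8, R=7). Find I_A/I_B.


Given: M1=5 kg, R1=6 m, M2=8 kg, R2=7 m
For a disk: I = (1/2)*M*R^2, so I_A/I_B = (M1*R1^2)/(M2*R2^2)
M1*R1^2 = 5*36 = 180
M2*R2^2 = 8*49 = 392
I_A/I_B = 180/392 = 45/98

45/98


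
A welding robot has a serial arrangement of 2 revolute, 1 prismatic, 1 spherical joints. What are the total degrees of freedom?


Given: serial robot with 2 revolute, 1 prismatic, 1 spherical joints
DOF contribution per joint type: revolute=1, prismatic=1, spherical=3, fixed=0
DOF = 2*1 + 1*1 + 1*3
DOF = 6

6


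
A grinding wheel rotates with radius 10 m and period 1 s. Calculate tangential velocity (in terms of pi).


Given: radius r = 10 m, period T = 1 s
Using v = 2*pi*r / T
v = 2*pi*10 / 1
v = 20*pi / 1
v = 20*pi m/s

20*pi m/s


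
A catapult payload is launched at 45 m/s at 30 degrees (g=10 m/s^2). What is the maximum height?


Given: v0 = 45 m/s, theta = 30 deg, g = 10 m/s^2
sin^2(30) = 1/4
Using H = v0^2 * sin^2(theta) / (2*g)
H = 45^2 * 1/4 / (2*10)
H = 2025 * 1/4 / 20
H = 2025/4 / 20
H = 405/16 m

405/16 m


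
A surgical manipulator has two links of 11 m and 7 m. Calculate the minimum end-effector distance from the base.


Given: L1 = 11 m, L2 = 7 m
For a 2-link planar arm, min reach = |L1 - L2| (second link folded back)
Min reach = |11 - 7|
Min reach = 4 m

4 m


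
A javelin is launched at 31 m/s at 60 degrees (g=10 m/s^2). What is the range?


Given: v0 = 31 m/s, theta = 60 deg, g = 10 m/s^2
sin(2*60) = sin(120) = sqrt(3)/2
Using R = v0^2 * sin(2*theta) / g
R = 31^2 * (sqrt(3)/2) / 10
R = 961 * sqrt(3) / 20
R = 961/20*sqrt(3) m

961/20*sqrt(3) m


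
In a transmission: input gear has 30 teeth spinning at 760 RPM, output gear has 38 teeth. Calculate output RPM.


Given: N1 = 30 teeth, w1 = 760 RPM, N2 = 38 teeth
Using N1*w1 = N2*w2
w2 = N1*w1 / N2
w2 = 30*760 / 38
w2 = 22800 / 38
w2 = 600 RPM

600 RPM


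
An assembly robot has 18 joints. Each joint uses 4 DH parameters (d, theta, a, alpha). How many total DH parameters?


Given: 18 joints, 4 DH parameters per joint (d, theta, a, alpha)
Total DH parameters = number_of_joints * 4
Total = 18 * 4
Total = 72

72


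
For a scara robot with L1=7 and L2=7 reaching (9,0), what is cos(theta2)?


Given: L1 = 7, L2 = 7, target (x, y) = (9, 0)
Using cos(theta2) = (x^2 + y^2 - L1^2 - L2^2) / (2*L1*L2)
x^2 + y^2 = 9^2 + 0 = 81
L1^2 + L2^2 = 49 + 49 = 98
Numerator = 81 - 98 = -17
Denominator = 2*7*7 = 98
cos(theta2) = -17/98 = -17/98

-17/98


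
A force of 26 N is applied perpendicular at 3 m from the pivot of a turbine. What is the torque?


Given: F = 26 N, r = 3 m, angle = 90 deg (perpendicular)
Using tau = F * r * sin(90)
sin(90) = 1
tau = 26 * 3 * 1
tau = 78 Nm

78 Nm


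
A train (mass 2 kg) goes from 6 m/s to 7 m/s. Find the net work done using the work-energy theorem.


Given: m = 2 kg, v0 = 6 m/s, v = 7 m/s
Using W = (1/2)*m*(v^2 - v0^2)
v^2 = 7^2 = 49
v0^2 = 6^2 = 36
v^2 - v0^2 = 49 - 36 = 13
W = (1/2)*2*13 = 13 J

13 J


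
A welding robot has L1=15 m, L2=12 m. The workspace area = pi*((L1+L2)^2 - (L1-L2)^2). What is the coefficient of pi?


Given: L1 = 15, L2 = 12
(L1+L2)^2 = (27)^2 = 729
(L1-L2)^2 = (3)^2 = 9
Difference = 729 - 9 = 720
This equals 4*L1*L2 = 4*15*12 = 720
Workspace area = 720*pi

720


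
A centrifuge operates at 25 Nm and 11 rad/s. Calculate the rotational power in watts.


Given: tau = 25 Nm, omega = 11 rad/s
Using P = tau * omega
P = 25 * 11
P = 275 W

275 W


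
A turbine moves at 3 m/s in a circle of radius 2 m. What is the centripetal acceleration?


Given: v = 3 m/s, r = 2 m
Using a_c = v^2 / r
a_c = 3^2 / 2
a_c = 9 / 2
a_c = 9/2 m/s^2

9/2 m/s^2


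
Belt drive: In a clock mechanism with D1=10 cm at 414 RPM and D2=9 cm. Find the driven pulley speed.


Given: D1 = 10 cm, w1 = 414 RPM, D2 = 9 cm
Using D1*w1 = D2*w2
w2 = D1*w1 / D2
w2 = 10*414 / 9
w2 = 4140 / 9
w2 = 460 RPM

460 RPM


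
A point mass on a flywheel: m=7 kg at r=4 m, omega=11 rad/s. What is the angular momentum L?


Given: m = 7 kg, r = 4 m, omega = 11 rad/s
For a point mass: I = m*r^2
I = 7*4^2 = 7*16 = 112
L = I*omega = 112*11
L = 1232 kg*m^2/s

1232 kg*m^2/s


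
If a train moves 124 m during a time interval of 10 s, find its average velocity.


Given: distance d = 124 m, time t = 10 s
Using v = d / t
v = 124 / 10
v = 62/5 m/s

62/5 m/s


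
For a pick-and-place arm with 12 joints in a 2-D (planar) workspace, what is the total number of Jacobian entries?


Given: task space dimension = 2, joints = 12
Jacobian is a 2 x 12 matrix
Total entries = rows * columns
Total = 2 * 12
Total = 24

24


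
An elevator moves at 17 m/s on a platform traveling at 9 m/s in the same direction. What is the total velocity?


Given: object velocity = 17 m/s, platform velocity = 9 m/s (same direction)
Using classical velocity addition: v_total = v_object + v_platform
v_total = 17 + 9
v_total = 26 m/s

26 m/s


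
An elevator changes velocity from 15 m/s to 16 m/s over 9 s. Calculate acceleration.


Given: initial velocity v0 = 15 m/s, final velocity v = 16 m/s, time t = 9 s
Using a = (v - v0) / t
a = (16 - 15) / 9
a = 1 / 9
a = 1/9 m/s^2

1/9 m/s^2


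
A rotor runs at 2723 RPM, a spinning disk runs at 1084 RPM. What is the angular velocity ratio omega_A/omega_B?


Given: RPM_A = 2723, RPM_B = 1084
omega = 2*pi*RPM/60, so omega_A/omega_B = RPM_A / RPM_B
omega_A/omega_B = 2723 / 1084
omega_A/omega_B = 2723/1084

2723/1084


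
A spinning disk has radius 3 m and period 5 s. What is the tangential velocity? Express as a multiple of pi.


Given: radius r = 3 m, period T = 5 s
Using v = 2*pi*r / T
v = 2*pi*3 / 5
v = 6*pi / 5
v = 6/5*pi m/s

6/5*pi m/s


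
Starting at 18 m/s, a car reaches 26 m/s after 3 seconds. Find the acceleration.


Given: initial velocity v0 = 18 m/s, final velocity v = 26 m/s, time t = 3 s
Using a = (v - v0) / t
a = (26 - 18) / 3
a = 8 / 3
a = 8/3 m/s^2

8/3 m/s^2


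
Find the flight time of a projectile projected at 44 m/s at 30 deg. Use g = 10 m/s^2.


Given: v0 = 44 m/s, theta = 30 deg, g = 10 m/s^2
sin(30) = 1/2
Using T = 2*v0*sin(theta) / g
T = 2*44*1/2 / 10
T = 44 / 10
T = 22/5 s

22/5 s


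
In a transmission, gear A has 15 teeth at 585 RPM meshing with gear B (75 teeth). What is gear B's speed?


Given: N1 = 15 teeth, w1 = 585 RPM, N2 = 75 teeth
Using N1*w1 = N2*w2
w2 = N1*w1 / N2
w2 = 15*585 / 75
w2 = 8775 / 75
w2 = 117 RPM

117 RPM


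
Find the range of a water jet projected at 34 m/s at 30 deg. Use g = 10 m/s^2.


Given: v0 = 34 m/s, theta = 30 deg, g = 10 m/s^2
sin(2*30) = sin(60) = sqrt(3)/2
Using R = v0^2 * sin(2*theta) / g
R = 34^2 * (sqrt(3)/2) / 10
R = 1156 * sqrt(3) / 20
R = 289/5*sqrt(3) m

289/5*sqrt(3) m


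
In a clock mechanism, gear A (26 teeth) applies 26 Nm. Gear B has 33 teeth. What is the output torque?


Given: N1 = 26, N2 = 33, T1 = 26 Nm
Using T2/T1 = N2/N1
T2 = T1 * N2 / N1
T2 = 26 * 33 / 26
T2 = 858 / 26
T2 = 33 Nm

33 Nm


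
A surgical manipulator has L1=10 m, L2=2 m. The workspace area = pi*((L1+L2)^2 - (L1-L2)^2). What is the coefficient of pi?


Given: L1 = 10, L2 = 2
(L1+L2)^2 = (12)^2 = 144
(L1-L2)^2 = (8)^2 = 64
Difference = 144 - 64 = 80
This equals 4*L1*L2 = 4*10*2 = 80
Workspace area = 80*pi

80


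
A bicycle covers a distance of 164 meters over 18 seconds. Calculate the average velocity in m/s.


Given: distance d = 164 m, time t = 18 s
Using v = d / t
v = 164 / 18
v = 82/9 m/s

82/9 m/s


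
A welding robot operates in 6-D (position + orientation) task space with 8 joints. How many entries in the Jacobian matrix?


Given: task space dimension = 6, joints = 8
Jacobian is a 6 x 8 matrix
Total entries = rows * columns
Total = 6 * 8
Total = 48

48


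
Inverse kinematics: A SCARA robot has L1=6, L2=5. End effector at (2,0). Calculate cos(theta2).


Given: L1 = 6, L2 = 5, target (x, y) = (2, 0)
Using cos(theta2) = (x^2 + y^2 - L1^2 - L2^2) / (2*L1*L2)
x^2 + y^2 = 2^2 + 0 = 4
L1^2 + L2^2 = 36 + 25 = 61
Numerator = 4 - 61 = -57
Denominator = 2*6*5 = 60
cos(theta2) = -57/60 = -19/20

-19/20


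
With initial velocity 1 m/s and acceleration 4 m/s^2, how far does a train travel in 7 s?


Given: v0 = 1 m/s, a = 4 m/s^2, t = 7 s
Using s = v0*t + (1/2)*a*t^2
s = 1*7 + (1/2)*4*7^2
s = 7 + (1/2)*196
s = 7 + 98
s = 105

105 m


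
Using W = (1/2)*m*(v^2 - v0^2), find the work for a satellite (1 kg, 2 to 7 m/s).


Given: m = 1 kg, v0 = 2 m/s, v = 7 m/s
Using W = (1/2)*m*(v^2 - v0^2)
v^2 = 7^2 = 49
v0^2 = 2^2 = 4
v^2 - v0^2 = 49 - 4 = 45
W = (1/2)*1*45 = 45/2 J

45/2 J


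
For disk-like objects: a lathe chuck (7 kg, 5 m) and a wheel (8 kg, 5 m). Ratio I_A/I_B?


Given: M1=7 kg, R1=5 m, M2=8 kg, R2=5 m
For a disk: I = (1/2)*M*R^2, so I_A/I_B = (M1*R1^2)/(M2*R2^2)
M1*R1^2 = 7*25 = 175
M2*R2^2 = 8*25 = 200
I_A/I_B = 175/200 = 7/8

7/8


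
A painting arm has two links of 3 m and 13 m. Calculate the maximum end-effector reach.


Given: L1 = 3 m, L2 = 13 m
For a 2-link planar arm, max reach = L1 + L2 (fully extended)
Max reach = 3 + 13
Max reach = 16 m

16 m


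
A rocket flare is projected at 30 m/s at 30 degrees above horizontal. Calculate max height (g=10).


Given: v0 = 30 m/s, theta = 30 deg, g = 10 m/s^2
sin^2(30) = 1/4
Using H = v0^2 * sin^2(theta) / (2*g)
H = 30^2 * 1/4 / (2*10)
H = 900 * 1/4 / 20
H = 225 / 20
H = 45/4 m

45/4 m


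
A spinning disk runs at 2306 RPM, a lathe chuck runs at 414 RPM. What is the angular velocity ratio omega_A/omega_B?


Given: RPM_A = 2306, RPM_B = 414
omega = 2*pi*RPM/60, so omega_A/omega_B = RPM_A / RPM_B
omega_A/omega_B = 2306 / 414
omega_A/omega_B = 1153/207

1153/207


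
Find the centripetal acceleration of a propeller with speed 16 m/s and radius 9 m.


Given: v = 16 m/s, r = 9 m
Using a_c = v^2 / r
a_c = 16^2 / 9
a_c = 256 / 9
a_c = 256/9 m/s^2

256/9 m/s^2


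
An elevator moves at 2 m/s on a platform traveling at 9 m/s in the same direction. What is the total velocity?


Given: object velocity = 2 m/s, platform velocity = 9 m/s (same direction)
Using classical velocity addition: v_total = v_object + v_platform
v_total = 2 + 9
v_total = 11 m/s

11 m/s


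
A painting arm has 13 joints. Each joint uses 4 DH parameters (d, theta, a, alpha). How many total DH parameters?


Given: 13 joints, 4 DH parameters per joint (d, theta, a, alpha)
Total DH parameters = number_of_joints * 4
Total = 13 * 4
Total = 52

52


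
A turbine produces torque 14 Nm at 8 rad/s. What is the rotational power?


Given: tau = 14 Nm, omega = 8 rad/s
Using P = tau * omega
P = 14 * 8
P = 112 W

112 W


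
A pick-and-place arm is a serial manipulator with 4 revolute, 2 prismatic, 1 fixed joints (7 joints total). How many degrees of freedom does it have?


Given: serial robot with 4 revolute, 2 prismatic, 1 fixed joints
DOF contribution per joint type: revolute=1, prismatic=1, spherical=3, fixed=0
DOF = 4*1 + 2*1 + 1*0
DOF = 6

6


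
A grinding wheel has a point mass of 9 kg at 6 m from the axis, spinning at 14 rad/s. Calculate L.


Given: m = 9 kg, r = 6 m, omega = 14 rad/s
For a point mass: I = m*r^2
I = 9*6^2 = 9*36 = 324
L = I*omega = 324*14
L = 4536 kg*m^2/s

4536 kg*m^2/s


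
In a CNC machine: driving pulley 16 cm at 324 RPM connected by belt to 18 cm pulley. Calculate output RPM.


Given: D1 = 16 cm, w1 = 324 RPM, D2 = 18 cm
Using D1*w1 = D2*w2
w2 = D1*w1 / D2
w2 = 16*324 / 18
w2 = 5184 / 18
w2 = 288 RPM

288 RPM


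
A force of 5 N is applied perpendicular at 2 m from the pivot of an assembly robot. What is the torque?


Given: F = 5 N, r = 2 m, angle = 90 deg (perpendicular)
Using tau = F * r * sin(90)
sin(90) = 1
tau = 5 * 2 * 1
tau = 10 Nm

10 Nm


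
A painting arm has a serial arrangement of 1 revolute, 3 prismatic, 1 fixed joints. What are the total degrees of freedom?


Given: serial robot with 1 revolute, 3 prismatic, 1 fixed joints
DOF contribution per joint type: revolute=1, prismatic=1, spherical=3, fixed=0
DOF = 1*1 + 3*1 + 1*0
DOF = 4

4


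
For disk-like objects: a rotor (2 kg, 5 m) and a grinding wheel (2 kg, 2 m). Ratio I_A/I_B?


Given: M1=2 kg, R1=5 m, M2=2 kg, R2=2 m
For a disk: I = (1/2)*M*R^2, so I_A/I_B = (M1*R1^2)/(M2*R2^2)
M1*R1^2 = 2*25 = 50
M2*R2^2 = 2*4 = 8
I_A/I_B = 50/8 = 25/4

25/4


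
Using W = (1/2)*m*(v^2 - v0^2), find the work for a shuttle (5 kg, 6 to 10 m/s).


Given: m = 5 kg, v0 = 6 m/s, v = 10 m/s
Using W = (1/2)*m*(v^2 - v0^2)
v^2 = 10^2 = 100
v0^2 = 6^2 = 36
v^2 - v0^2 = 100 - 36 = 64
W = (1/2)*5*64 = 160 J

160 J


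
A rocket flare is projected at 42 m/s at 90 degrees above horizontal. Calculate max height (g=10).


Given: v0 = 42 m/s, theta = 90 deg, g = 10 m/s^2
sin^2(90) = 1
Using H = v0^2 * sin^2(theta) / (2*g)
H = 42^2 * 1 / (2*10)
H = 1764 * 1 / 20
H = 1764 / 20
H = 441/5 m

441/5 m


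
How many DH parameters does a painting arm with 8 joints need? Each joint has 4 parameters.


Given: 8 joints, 4 DH parameters per joint (d, theta, a, alpha)
Total DH parameters = number_of_joints * 4
Total = 8 * 4
Total = 32

32


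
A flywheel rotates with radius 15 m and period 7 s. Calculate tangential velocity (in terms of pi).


Given: radius r = 15 m, period T = 7 s
Using v = 2*pi*r / T
v = 2*pi*15 / 7
v = 30*pi / 7
v = 30/7*pi m/s

30/7*pi m/s


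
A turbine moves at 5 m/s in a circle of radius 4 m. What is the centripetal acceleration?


Given: v = 5 m/s, r = 4 m
Using a_c = v^2 / r
a_c = 5^2 / 4
a_c = 25 / 4
a_c = 25/4 m/s^2

25/4 m/s^2


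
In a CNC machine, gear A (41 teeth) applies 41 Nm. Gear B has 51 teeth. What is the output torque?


Given: N1 = 41, N2 = 51, T1 = 41 Nm
Using T2/T1 = N2/N1
T2 = T1 * N2 / N1
T2 = 41 * 51 / 41
T2 = 2091 / 41
T2 = 51 Nm

51 Nm


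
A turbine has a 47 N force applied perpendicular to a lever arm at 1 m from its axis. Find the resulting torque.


Given: F = 47 N, r = 1 m, angle = 90 deg (perpendicular)
Using tau = F * r * sin(90)
sin(90) = 1
tau = 47 * 1 * 1
tau = 47 Nm

47 Nm


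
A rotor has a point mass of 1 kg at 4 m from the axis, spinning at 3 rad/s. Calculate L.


Given: m = 1 kg, r = 4 m, omega = 3 rad/s
For a point mass: I = m*r^2
I = 1*4^2 = 1*16 = 16
L = I*omega = 16*3
L = 48 kg*m^2/s

48 kg*m^2/s


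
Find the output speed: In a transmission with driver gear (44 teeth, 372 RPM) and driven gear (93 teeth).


Given: N1 = 44 teeth, w1 = 372 RPM, N2 = 93 teeth
Using N1*w1 = N2*w2
w2 = N1*w1 / N2
w2 = 44*372 / 93
w2 = 16368 / 93
w2 = 176 RPM

176 RPM


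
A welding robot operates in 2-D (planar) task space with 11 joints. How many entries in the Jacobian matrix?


Given: task space dimension = 2, joints = 11
Jacobian is a 2 x 11 matrix
Total entries = rows * columns
Total = 2 * 11
Total = 22

22


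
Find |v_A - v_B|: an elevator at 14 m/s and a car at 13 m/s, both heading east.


Given: v_A = 14 m/s east, v_B = 13 m/s east
Both move in the same direction; relative speed = |v_A - v_B|
|14 - 13| = |1|
= 1 m/s

1 m/s


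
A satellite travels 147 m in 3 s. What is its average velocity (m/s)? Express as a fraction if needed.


Given: distance d = 147 m, time t = 3 s
Using v = d / t
v = 147 / 3
v = 49 m/s

49 m/s


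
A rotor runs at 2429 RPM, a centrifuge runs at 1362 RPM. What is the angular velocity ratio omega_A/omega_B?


Given: RPM_A = 2429, RPM_B = 1362
omega = 2*pi*RPM/60, so omega_A/omega_B = RPM_A / RPM_B
omega_A/omega_B = 2429 / 1362
omega_A/omega_B = 2429/1362

2429/1362


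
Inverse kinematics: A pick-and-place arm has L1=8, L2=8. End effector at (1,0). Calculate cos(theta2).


Given: L1 = 8, L2 = 8, target (x, y) = (1, 0)
Using cos(theta2) = (x^2 + y^2 - L1^2 - L2^2) / (2*L1*L2)
x^2 + y^2 = 1^2 + 0 = 1
L1^2 + L2^2 = 64 + 64 = 128
Numerator = 1 - 128 = -127
Denominator = 2*8*8 = 128
cos(theta2) = -127/128 = -127/128

-127/128


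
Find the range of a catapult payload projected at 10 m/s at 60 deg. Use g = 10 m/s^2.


Given: v0 = 10 m/s, theta = 60 deg, g = 10 m/s^2
sin(2*60) = sin(120) = sqrt(3)/2
Using R = v0^2 * sin(2*theta) / g
R = 10^2 * (sqrt(3)/2) / 10
R = 100 * sqrt(3) / 20
R = 5*sqrt(3) m

5*sqrt(3) m


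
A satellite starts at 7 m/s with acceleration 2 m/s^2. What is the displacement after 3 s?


Given: v0 = 7 m/s, a = 2 m/s^2, t = 3 s
Using s = v0*t + (1/2)*a*t^2
s = 7*3 + (1/2)*2*3^2
s = 21 + (1/2)*18
s = 21 + 9
s = 30

30 m


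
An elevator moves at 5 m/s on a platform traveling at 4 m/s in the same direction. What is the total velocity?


Given: object velocity = 5 m/s, platform velocity = 4 m/s (same direction)
Using classical velocity addition: v_total = v_object + v_platform
v_total = 5 + 4
v_total = 9 m/s

9 m/s


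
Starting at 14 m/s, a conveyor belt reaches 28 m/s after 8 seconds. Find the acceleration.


Given: initial velocity v0 = 14 m/s, final velocity v = 28 m/s, time t = 8 s
Using a = (v - v0) / t
a = (28 - 14) / 8
a = 14 / 8
a = 7/4 m/s^2

7/4 m/s^2


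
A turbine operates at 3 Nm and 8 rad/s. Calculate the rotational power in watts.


Given: tau = 3 Nm, omega = 8 rad/s
Using P = tau * omega
P = 3 * 8
P = 24 W

24 W


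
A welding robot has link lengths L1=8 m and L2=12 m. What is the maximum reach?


Given: L1 = 8 m, L2 = 12 m
For a 2-link planar arm, max reach = L1 + L2 (fully extended)
Max reach = 8 + 12
Max reach = 20 m

20 m


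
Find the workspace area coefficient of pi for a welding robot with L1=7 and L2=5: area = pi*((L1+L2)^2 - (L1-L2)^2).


Given: L1 = 7, L2 = 5
(L1+L2)^2 = (12)^2 = 144
(L1-L2)^2 = (2)^2 = 4
Difference = 144 - 4 = 140
This equals 4*L1*L2 = 4*7*5 = 140
Workspace area = 140*pi

140


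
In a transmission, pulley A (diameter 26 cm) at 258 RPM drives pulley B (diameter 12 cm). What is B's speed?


Given: D1 = 26 cm, w1 = 258 RPM, D2 = 12 cm
Using D1*w1 = D2*w2
w2 = D1*w1 / D2
w2 = 26*258 / 12
w2 = 6708 / 12
w2 = 559 RPM

559 RPM


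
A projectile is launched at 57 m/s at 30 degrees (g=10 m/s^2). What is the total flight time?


Given: v0 = 57 m/s, theta = 30 deg, g = 10 m/s^2
sin(30) = 1/2
Using T = 2*v0*sin(theta) / g
T = 2*57*1/2 / 10
T = 57 / 10
T = 57/10 s

57/10 s


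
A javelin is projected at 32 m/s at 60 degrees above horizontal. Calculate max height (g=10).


Given: v0 = 32 m/s, theta = 60 deg, g = 10 m/s^2
sin^2(60) = 3/4
Using H = v0^2 * sin^2(theta) / (2*g)
H = 32^2 * 3/4 / (2*10)
H = 1024 * 3/4 / 20
H = 768 / 20
H = 192/5 m

192/5 m


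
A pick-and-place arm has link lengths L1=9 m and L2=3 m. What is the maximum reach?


Given: L1 = 9 m, L2 = 3 m
For a 2-link planar arm, max reach = L1 + L2 (fully extended)
Max reach = 9 + 3
Max reach = 12 m

12 m


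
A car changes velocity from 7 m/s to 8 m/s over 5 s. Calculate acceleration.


Given: initial velocity v0 = 7 m/s, final velocity v = 8 m/s, time t = 5 s
Using a = (v - v0) / t
a = (8 - 7) / 5
a = 1 / 5
a = 1/5 m/s^2

1/5 m/s^2


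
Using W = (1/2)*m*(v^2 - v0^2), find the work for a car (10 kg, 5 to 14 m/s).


Given: m = 10 kg, v0 = 5 m/s, v = 14 m/s
Using W = (1/2)*m*(v^2 - v0^2)
v^2 = 14^2 = 196
v0^2 = 5^2 = 25
v^2 - v0^2 = 196 - 25 = 171
W = (1/2)*10*171 = 855 J

855 J


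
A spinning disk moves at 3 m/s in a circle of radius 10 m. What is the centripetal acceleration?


Given: v = 3 m/s, r = 10 m
Using a_c = v^2 / r
a_c = 3^2 / 10
a_c = 9 / 10
a_c = 9/10 m/s^2

9/10 m/s^2


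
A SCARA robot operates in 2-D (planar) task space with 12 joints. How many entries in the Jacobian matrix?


Given: task space dimension = 2, joints = 12
Jacobian is a 2 x 12 matrix
Total entries = rows * columns
Total = 2 * 12
Total = 24

24


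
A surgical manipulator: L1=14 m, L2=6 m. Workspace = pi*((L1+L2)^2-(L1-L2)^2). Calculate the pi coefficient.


Given: L1 = 14, L2 = 6
(L1+L2)^2 = (20)^2 = 400
(L1-L2)^2 = (8)^2 = 64
Difference = 400 - 64 = 336
This equals 4*L1*L2 = 4*14*6 = 336
Workspace area = 336*pi

336


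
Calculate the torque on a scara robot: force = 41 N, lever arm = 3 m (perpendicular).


Given: F = 41 N, r = 3 m, angle = 90 deg (perpendicular)
Using tau = F * r * sin(90)
sin(90) = 1
tau = 41 * 3 * 1
tau = 123 Nm

123 Nm


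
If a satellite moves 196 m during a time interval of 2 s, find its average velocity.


Given: distance d = 196 m, time t = 2 s
Using v = d / t
v = 196 / 2
v = 98 m/s

98 m/s


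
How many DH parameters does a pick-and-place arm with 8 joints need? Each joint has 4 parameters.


Given: 8 joints, 4 DH parameters per joint (d, theta, a, alpha)
Total DH parameters = number_of_joints * 4
Total = 8 * 4
Total = 32

32


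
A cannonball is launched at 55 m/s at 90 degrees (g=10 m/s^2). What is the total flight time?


Given: v0 = 55 m/s, theta = 90 deg, g = 10 m/s^2
sin(90) = 1
Using T = 2*v0*sin(theta) / g
T = 2*55*1 / 10
T = 110 / 10
T = 11 s

11 s


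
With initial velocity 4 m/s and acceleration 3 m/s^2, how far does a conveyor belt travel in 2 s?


Given: v0 = 4 m/s, a = 3 m/s^2, t = 2 s
Using s = v0*t + (1/2)*a*t^2
s = 4*2 + (1/2)*3*2^2
s = 8 + (1/2)*12
s = 8 + 6
s = 14

14 m


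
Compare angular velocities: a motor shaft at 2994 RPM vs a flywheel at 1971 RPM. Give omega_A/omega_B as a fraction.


Given: RPM_A = 2994, RPM_B = 1971
omega = 2*pi*RPM/60, so omega_A/omega_B = RPM_A / RPM_B
omega_A/omega_B = 2994 / 1971
omega_A/omega_B = 998/657

998/657


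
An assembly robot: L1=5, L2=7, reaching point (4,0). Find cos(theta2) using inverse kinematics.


Given: L1 = 5, L2 = 7, target (x, y) = (4, 0)
Using cos(theta2) = (x^2 + y^2 - L1^2 - L2^2) / (2*L1*L2)
x^2 + y^2 = 4^2 + 0 = 16
L1^2 + L2^2 = 25 + 49 = 74
Numerator = 16 - 74 = -58
Denominator = 2*5*7 = 70
cos(theta2) = -58/70 = -29/35

-29/35


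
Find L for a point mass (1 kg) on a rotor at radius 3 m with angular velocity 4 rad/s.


Given: m = 1 kg, r = 3 m, omega = 4 rad/s
For a point mass: I = m*r^2
I = 1*3^2 = 1*9 = 9
L = I*omega = 9*4
L = 36 kg*m^2/s

36 kg*m^2/s


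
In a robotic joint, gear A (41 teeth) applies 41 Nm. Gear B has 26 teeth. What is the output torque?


Given: N1 = 41, N2 = 26, T1 = 41 Nm
Using T2/T1 = N2/N1
T2 = T1 * N2 / N1
T2 = 41 * 26 / 41
T2 = 1066 / 41
T2 = 26 Nm

26 Nm


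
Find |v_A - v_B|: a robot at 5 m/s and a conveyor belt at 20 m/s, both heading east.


Given: v_A = 5 m/s east, v_B = 20 m/s east
Both move in the same direction; relative speed = |v_A - v_B|
|5 - 20| = |-15|
= 15 m/s

15 m/s


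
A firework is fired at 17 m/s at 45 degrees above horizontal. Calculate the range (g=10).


Given: v0 = 17 m/s, theta = 45 deg, g = 10 m/s^2
sin(2*45) = sin(90) = 1
Using R = v0^2 * sin(2*theta) / g
R = 17^2 * 1 / 10
R = 289 / 10
R = 289/10 m

289/10 m


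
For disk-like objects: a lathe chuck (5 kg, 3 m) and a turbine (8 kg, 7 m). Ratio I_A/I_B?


Given: M1=5 kg, R1=3 m, M2=8 kg, R2=7 m
For a disk: I = (1/2)*M*R^2, so I_A/I_B = (M1*R1^2)/(M2*R2^2)
M1*R1^2 = 5*9 = 45
M2*R2^2 = 8*49 = 392
I_A/I_B = 45/392 = 45/392

45/392


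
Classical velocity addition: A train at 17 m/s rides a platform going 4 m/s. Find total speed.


Given: object velocity = 17 m/s, platform velocity = 4 m/s (same direction)
Using classical velocity addition: v_total = v_object + v_platform
v_total = 17 + 4
v_total = 21 m/s

21 m/s


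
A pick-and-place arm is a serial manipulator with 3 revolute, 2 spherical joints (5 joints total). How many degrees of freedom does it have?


Given: serial robot with 3 revolute, 2 spherical joints
DOF contribution per joint type: revolute=1, prismatic=1, spherical=3, fixed=0
DOF = 3*1 + 2*3
DOF = 9

9


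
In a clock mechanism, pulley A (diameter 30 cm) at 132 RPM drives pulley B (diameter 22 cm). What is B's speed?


Given: D1 = 30 cm, w1 = 132 RPM, D2 = 22 cm
Using D1*w1 = D2*w2
w2 = D1*w1 / D2
w2 = 30*132 / 22
w2 = 3960 / 22
w2 = 180 RPM

180 RPM


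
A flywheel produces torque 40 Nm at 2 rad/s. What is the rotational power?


Given: tau = 40 Nm, omega = 2 rad/s
Using P = tau * omega
P = 40 * 2
P = 80 W

80 W


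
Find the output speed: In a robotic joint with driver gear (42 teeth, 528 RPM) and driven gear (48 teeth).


Given: N1 = 42 teeth, w1 = 528 RPM, N2 = 48 teeth
Using N1*w1 = N2*w2
w2 = N1*w1 / N2
w2 = 42*528 / 48
w2 = 22176 / 48
w2 = 462 RPM

462 RPM


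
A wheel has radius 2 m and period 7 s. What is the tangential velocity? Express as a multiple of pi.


Given: radius r = 2 m, period T = 7 s
Using v = 2*pi*r / T
v = 2*pi*2 / 7
v = 4*pi / 7
v = 4/7*pi m/s

4/7*pi m/s


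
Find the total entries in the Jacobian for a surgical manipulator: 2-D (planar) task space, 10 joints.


Given: task space dimension = 2, joints = 10
Jacobian is a 2 x 10 matrix
Total entries = rows * columns
Total = 2 * 10
Total = 20

20


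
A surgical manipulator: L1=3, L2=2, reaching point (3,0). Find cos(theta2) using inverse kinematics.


Given: L1 = 3, L2 = 2, target (x, y) = (3, 0)
Using cos(theta2) = (x^2 + y^2 - L1^2 - L2^2) / (2*L1*L2)
x^2 + y^2 = 3^2 + 0 = 9
L1^2 + L2^2 = 9 + 4 = 13
Numerator = 9 - 13 = -4
Denominator = 2*3*2 = 12
cos(theta2) = -4/12 = -1/3

-1/3


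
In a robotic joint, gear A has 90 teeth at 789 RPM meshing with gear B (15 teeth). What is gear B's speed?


Given: N1 = 90 teeth, w1 = 789 RPM, N2 = 15 teeth
Using N1*w1 = N2*w2
w2 = N1*w1 / N2
w2 = 90*789 / 15
w2 = 71010 / 15
w2 = 4734 RPM

4734 RPM


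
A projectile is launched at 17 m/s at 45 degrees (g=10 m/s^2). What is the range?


Given: v0 = 17 m/s, theta = 45 deg, g = 10 m/s^2
sin(2*45) = sin(90) = 1
Using R = v0^2 * sin(2*theta) / g
R = 17^2 * 1 / 10
R = 289 / 10
R = 289/10 m

289/10 m


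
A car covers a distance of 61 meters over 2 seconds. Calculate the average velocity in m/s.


Given: distance d = 61 m, time t = 2 s
Using v = d / t
v = 61 / 2
v = 61/2 m/s

61/2 m/s


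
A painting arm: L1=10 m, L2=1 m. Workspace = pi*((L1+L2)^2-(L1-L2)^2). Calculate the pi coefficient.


Given: L1 = 10, L2 = 1
(L1+L2)^2 = (11)^2 = 121
(L1-L2)^2 = (9)^2 = 81
Difference = 121 - 81 = 40
This equals 4*L1*L2 = 4*10*1 = 40
Workspace area = 40*pi

40


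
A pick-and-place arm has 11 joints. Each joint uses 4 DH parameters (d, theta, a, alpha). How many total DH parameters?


Given: 11 joints, 4 DH parameters per joint (d, theta, a, alpha)
Total DH parameters = number_of_joints * 4
Total = 11 * 4
Total = 44

44


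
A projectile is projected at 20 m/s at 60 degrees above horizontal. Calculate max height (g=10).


Given: v0 = 20 m/s, theta = 60 deg, g = 10 m/s^2
sin^2(60) = 3/4
Using H = v0^2 * sin^2(theta) / (2*g)
H = 20^2 * 3/4 / (2*10)
H = 400 * 3/4 / 20
H = 300 / 20
H = 15 m

15 m


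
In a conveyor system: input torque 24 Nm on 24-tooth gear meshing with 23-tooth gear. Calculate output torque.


Given: N1 = 24, N2 = 23, T1 = 24 Nm
Using T2/T1 = N2/N1
T2 = T1 * N2 / N1
T2 = 24 * 23 / 24
T2 = 552 / 24
T2 = 23 Nm

23 Nm


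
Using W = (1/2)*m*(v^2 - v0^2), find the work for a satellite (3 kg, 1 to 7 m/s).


Given: m = 3 kg, v0 = 1 m/s, v = 7 m/s
Using W = (1/2)*m*(v^2 - v0^2)
v^2 = 7^2 = 49
v0^2 = 1^2 = 1
v^2 - v0^2 = 49 - 1 = 48
W = (1/2)*3*48 = 72 J

72 J


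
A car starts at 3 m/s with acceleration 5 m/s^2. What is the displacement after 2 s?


Given: v0 = 3 m/s, a = 5 m/s^2, t = 2 s
Using s = v0*t + (1/2)*a*t^2
s = 3*2 + (1/2)*5*2^2
s = 6 + (1/2)*20
s = 6 + 10
s = 16

16 m


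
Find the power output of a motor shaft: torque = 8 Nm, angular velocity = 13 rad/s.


Given: tau = 8 Nm, omega = 13 rad/s
Using P = tau * omega
P = 8 * 13
P = 104 W

104 W


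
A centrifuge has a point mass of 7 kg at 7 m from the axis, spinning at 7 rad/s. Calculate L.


Given: m = 7 kg, r = 7 m, omega = 7 rad/s
For a point mass: I = m*r^2
I = 7*7^2 = 7*49 = 343
L = I*omega = 343*7
L = 2401 kg*m^2/s

2401 kg*m^2/s


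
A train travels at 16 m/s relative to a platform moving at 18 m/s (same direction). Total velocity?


Given: object velocity = 16 m/s, platform velocity = 18 m/s (same direction)
Using classical velocity addition: v_total = v_object + v_platform
v_total = 16 + 18
v_total = 34 m/s

34 m/s


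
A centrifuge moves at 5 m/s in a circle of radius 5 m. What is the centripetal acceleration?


Given: v = 5 m/s, r = 5 m
Using a_c = v^2 / r
a_c = 5^2 / 5
a_c = 25 / 5
a_c = 5 m/s^2

5 m/s^2


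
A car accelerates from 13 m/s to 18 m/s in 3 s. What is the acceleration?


Given: initial velocity v0 = 13 m/s, final velocity v = 18 m/s, time t = 3 s
Using a = (v - v0) / t
a = (18 - 13) / 3
a = 5 / 3
a = 5/3 m/s^2

5/3 m/s^2


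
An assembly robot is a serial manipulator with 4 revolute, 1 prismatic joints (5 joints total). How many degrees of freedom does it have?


Given: serial robot with 4 revolute, 1 prismatic joints
DOF contribution per joint type: revolute=1, prismatic=1, spherical=3, fixed=0
DOF = 4*1 + 1*1
DOF = 5

5


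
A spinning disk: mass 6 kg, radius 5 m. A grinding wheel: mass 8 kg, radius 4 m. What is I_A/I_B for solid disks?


Given: M1=6 kg, R1=5 m, M2=8 kg, R2=4 m
For a disk: I = (1/2)*M*R^2, so I_A/I_B = (M1*R1^2)/(M2*R2^2)
M1*R1^2 = 6*25 = 150
M2*R2^2 = 8*16 = 128
I_A/I_B = 150/128 = 75/64

75/64


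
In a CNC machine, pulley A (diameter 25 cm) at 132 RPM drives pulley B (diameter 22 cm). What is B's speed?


Given: D1 = 25 cm, w1 = 132 RPM, D2 = 22 cm
Using D1*w1 = D2*w2
w2 = D1*w1 / D2
w2 = 25*132 / 22
w2 = 3300 / 22
w2 = 150 RPM

150 RPM


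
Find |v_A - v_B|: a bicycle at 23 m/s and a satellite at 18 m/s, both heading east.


Given: v_A = 23 m/s east, v_B = 18 m/s east
Both move in the same direction; relative speed = |v_A - v_B|
|23 - 18| = |5|
= 5 m/s

5 m/s


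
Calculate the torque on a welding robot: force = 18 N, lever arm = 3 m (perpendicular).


Given: F = 18 N, r = 3 m, angle = 90 deg (perpendicular)
Using tau = F * r * sin(90)
sin(90) = 1
tau = 18 * 3 * 1
tau = 54 Nm

54 Nm


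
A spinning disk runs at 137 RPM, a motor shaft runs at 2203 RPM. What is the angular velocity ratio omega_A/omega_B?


Given: RPM_A = 137, RPM_B = 2203
omega = 2*pi*RPM/60, so omega_A/omega_B = RPM_A / RPM_B
omega_A/omega_B = 137 / 2203
omega_A/omega_B = 137/2203

137/2203


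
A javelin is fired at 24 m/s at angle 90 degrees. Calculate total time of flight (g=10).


Given: v0 = 24 m/s, theta = 90 deg, g = 10 m/s^2
sin(90) = 1
Using T = 2*v0*sin(theta) / g
T = 2*24*1 / 10
T = 48 / 10
T = 24/5 s

24/5 s


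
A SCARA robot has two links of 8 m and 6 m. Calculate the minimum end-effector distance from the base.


Given: L1 = 8 m, L2 = 6 m
For a 2-link planar arm, min reach = |L1 - L2| (second link folded back)
Min reach = |8 - 6|
Min reach = 2 m

2 m


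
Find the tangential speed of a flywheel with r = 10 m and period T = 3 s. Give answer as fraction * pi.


Given: radius r = 10 m, period T = 3 s
Using v = 2*pi*r / T
v = 2*pi*10 / 3
v = 20*pi / 3
v = 20/3*pi m/s

20/3*pi m/s


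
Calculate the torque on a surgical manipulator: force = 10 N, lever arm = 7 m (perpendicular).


Given: F = 10 N, r = 7 m, angle = 90 deg (perpendicular)
Using tau = F * r * sin(90)
sin(90) = 1
tau = 10 * 7 * 1
tau = 70 Nm

70 Nm


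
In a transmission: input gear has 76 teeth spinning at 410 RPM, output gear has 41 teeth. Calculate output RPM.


Given: N1 = 76 teeth, w1 = 410 RPM, N2 = 41 teeth
Using N1*w1 = N2*w2
w2 = N1*w1 / N2
w2 = 76*410 / 41
w2 = 31160 / 41
w2 = 760 RPM

760 RPM


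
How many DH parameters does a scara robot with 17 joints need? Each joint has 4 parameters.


Given: 17 joints, 4 DH parameters per joint (d, theta, a, alpha)
Total DH parameters = number_of_joints * 4
Total = 17 * 4
Total = 68

68


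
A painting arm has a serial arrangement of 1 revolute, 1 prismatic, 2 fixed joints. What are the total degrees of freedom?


Given: serial robot with 1 revolute, 1 prismatic, 2 fixed joints
DOF contribution per joint type: revolute=1, prismatic=1, spherical=3, fixed=0
DOF = 1*1 + 1*1 + 2*0
DOF = 2

2


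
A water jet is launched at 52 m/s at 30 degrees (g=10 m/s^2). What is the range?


Given: v0 = 52 m/s, theta = 30 deg, g = 10 m/s^2
sin(2*30) = sin(60) = sqrt(3)/2
Using R = v0^2 * sin(2*theta) / g
R = 52^2 * (sqrt(3)/2) / 10
R = 2704 * sqrt(3) / 20
R = 676/5*sqrt(3) m

676/5*sqrt(3) m


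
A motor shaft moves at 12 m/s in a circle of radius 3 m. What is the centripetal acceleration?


Given: v = 12 m/s, r = 3 m
Using a_c = v^2 / r
a_c = 12^2 / 3
a_c = 144 / 3
a_c = 48 m/s^2

48 m/s^2


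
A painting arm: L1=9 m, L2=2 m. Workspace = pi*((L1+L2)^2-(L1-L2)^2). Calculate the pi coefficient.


Given: L1 = 9, L2 = 2
(L1+L2)^2 = (11)^2 = 121
(L1-L2)^2 = (7)^2 = 49
Difference = 121 - 49 = 72
This equals 4*L1*L2 = 4*9*2 = 72
Workspace area = 72*pi

72


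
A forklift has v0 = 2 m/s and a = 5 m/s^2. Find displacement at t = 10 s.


Given: v0 = 2 m/s, a = 5 m/s^2, t = 10 s
Using s = v0*t + (1/2)*a*t^2
s = 2*10 + (1/2)*5*10^2
s = 20 + (1/2)*500
s = 20 + 250
s = 270

270 m


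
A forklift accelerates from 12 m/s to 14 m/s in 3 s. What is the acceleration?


Given: initial velocity v0 = 12 m/s, final velocity v = 14 m/s, time t = 3 s
Using a = (v - v0) / t
a = (14 - 12) / 3
a = 2 / 3
a = 2/3 m/s^2

2/3 m/s^2


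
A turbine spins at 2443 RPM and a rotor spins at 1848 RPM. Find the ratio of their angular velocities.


Given: RPM_A = 2443, RPM_B = 1848
omega = 2*pi*RPM/60, so omega_A/omega_B = RPM_A / RPM_B
omega_A/omega_B = 2443 / 1848
omega_A/omega_B = 349/264

349/264


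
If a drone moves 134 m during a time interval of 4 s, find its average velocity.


Given: distance d = 134 m, time t = 4 s
Using v = d / t
v = 134 / 4
v = 67/2 m/s

67/2 m/s


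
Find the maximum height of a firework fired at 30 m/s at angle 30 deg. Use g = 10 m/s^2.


Given: v0 = 30 m/s, theta = 30 deg, g = 10 m/s^2
sin^2(30) = 1/4
Using H = v0^2 * sin^2(theta) / (2*g)
H = 30^2 * 1/4 / (2*10)
H = 900 * 1/4 / 20
H = 225 / 20
H = 45/4 m

45/4 m


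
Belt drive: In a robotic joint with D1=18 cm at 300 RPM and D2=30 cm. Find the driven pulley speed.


Given: D1 = 18 cm, w1 = 300 RPM, D2 = 30 cm
Using D1*w1 = D2*w2
w2 = D1*w1 / D2
w2 = 18*300 / 30
w2 = 5400 / 30
w2 = 180 RPM

180 RPM


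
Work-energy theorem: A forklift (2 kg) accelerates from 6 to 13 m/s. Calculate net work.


Given: m = 2 kg, v0 = 6 m/s, v = 13 m/s
Using W = (1/2)*m*(v^2 - v0^2)
v^2 = 13^2 = 169
v0^2 = 6^2 = 36
v^2 - v0^2 = 169 - 36 = 133
W = (1/2)*2*133 = 133 J

133 J


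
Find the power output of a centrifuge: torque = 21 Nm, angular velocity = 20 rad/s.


Given: tau = 21 Nm, omega = 20 rad/s
Using P = tau * omega
P = 21 * 20
P = 420 W

420 W


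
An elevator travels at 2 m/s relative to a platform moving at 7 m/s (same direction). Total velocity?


Given: object velocity = 2 m/s, platform velocity = 7 m/s (same direction)
Using classical velocity addition: v_total = v_object + v_platform
v_total = 2 + 7
v_total = 9 m/s

9 m/s


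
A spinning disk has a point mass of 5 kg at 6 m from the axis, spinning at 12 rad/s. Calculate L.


Given: m = 5 kg, r = 6 m, omega = 12 rad/s
For a point mass: I = m*r^2
I = 5*6^2 = 5*36 = 180
L = I*omega = 180*12
L = 2160 kg*m^2/s

2160 kg*m^2/s


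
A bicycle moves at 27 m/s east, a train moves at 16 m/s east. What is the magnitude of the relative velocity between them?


Given: v_A = 27 m/s east, v_B = 16 m/s east
Both move in the same direction; relative speed = |v_A - v_B|
|27 - 16| = |11|
= 11 m/s

11 m/s


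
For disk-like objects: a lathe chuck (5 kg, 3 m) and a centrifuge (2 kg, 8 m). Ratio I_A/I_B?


Given: M1=5 kg, R1=3 m, M2=2 kg, R2=8 m
For a disk: I = (1/2)*M*R^2, so I_A/I_B = (M1*R1^2)/(M2*R2^2)
M1*R1^2 = 5*9 = 45
M2*R2^2 = 2*64 = 128
I_A/I_B = 45/128 = 45/128

45/128


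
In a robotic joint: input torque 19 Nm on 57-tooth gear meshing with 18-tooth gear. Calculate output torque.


Given: N1 = 57, N2 = 18, T1 = 19 Nm
Using T2/T1 = N2/N1
T2 = T1 * N2 / N1
T2 = 19 * 18 / 57
T2 = 342 / 57
T2 = 6 Nm

6 Nm


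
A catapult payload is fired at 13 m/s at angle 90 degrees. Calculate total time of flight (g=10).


Given: v0 = 13 m/s, theta = 90 deg, g = 10 m/s^2
sin(90) = 1
Using T = 2*v0*sin(theta) / g
T = 2*13*1 / 10
T = 26 / 10
T = 13/5 s

13/5 s


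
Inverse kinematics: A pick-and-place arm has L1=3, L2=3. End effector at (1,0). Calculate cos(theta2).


Given: L1 = 3, L2 = 3, target (x, y) = (1, 0)
Using cos(theta2) = (x^2 + y^2 - L1^2 - L2^2) / (2*L1*L2)
x^2 + y^2 = 1^2 + 0 = 1
L1^2 + L2^2 = 9 + 9 = 18
Numerator = 1 - 18 = -17
Denominator = 2*3*3 = 18
cos(theta2) = -17/18 = -17/18

-17/18


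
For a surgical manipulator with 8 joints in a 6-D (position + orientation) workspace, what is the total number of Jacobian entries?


Given: task space dimension = 6, joints = 8
Jacobian is a 6 x 8 matrix
Total entries = rows * columns
Total = 6 * 8
Total = 48

48
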